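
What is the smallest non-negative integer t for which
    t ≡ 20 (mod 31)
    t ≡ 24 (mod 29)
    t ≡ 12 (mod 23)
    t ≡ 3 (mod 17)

The moduli are pairwise coprime; N = 31·29·23·17 = 351509.
N/31 = 11339; 11339 ≡ 24 (mod 31); 24·22 ≡ 1, so inverse 22.
N/29 = 12121; 12121 ≡ 28 (mod 29); 28·28 ≡ 1, so inverse 28.
N/23 = 15283; 15283 ≡ 11 (mod 23); 11·21 ≡ 1, so inverse 21.
N/17 = 20677; 20677 ≡ 5 (mod 17); 5·7 ≡ 1, so inverse 7.
t ≡ 20·11339·22 + 24·12121·28 + 12·15283·21 + 3·20677·7 = 17420005.
17420005 mod 351509 = 196064.

196064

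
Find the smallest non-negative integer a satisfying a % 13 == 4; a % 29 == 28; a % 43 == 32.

The moduli are pairwise coprime; N = 13·29·43 = 16211.
N/13 = 1247; 1247 ≡ 12 (mod 13); 12·12 ≡ 1, so inverse 12.
N/29 = 559; 559 ≡ 8 (mod 29); 8·11 ≡ 1, so inverse 11.
N/43 = 377; 377 ≡ 33 (mod 43); 33·30 ≡ 1, so inverse 30.
a ≡ 4·1247·12 + 28·559·11 + 32·377·30 = 593948.
593948 mod 16211 = 10352.

10352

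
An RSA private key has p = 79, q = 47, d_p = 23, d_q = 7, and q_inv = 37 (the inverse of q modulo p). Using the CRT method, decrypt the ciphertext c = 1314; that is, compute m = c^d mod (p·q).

m₁ = c^(d_p) mod p: c ≡ 50 (mod 79), and 50^23 mod 79 = 42.
m₂ = c^(d_q) mod q: c ≡ 45 (mod 47), and 45^7 mod 47 = 13.
h = q_inv·(m₁ − m₂) mod p = 37·(42 − 13) mod 79 = 46.
m = m₂ + h·q = 13 + 46·47 = 2175.

2175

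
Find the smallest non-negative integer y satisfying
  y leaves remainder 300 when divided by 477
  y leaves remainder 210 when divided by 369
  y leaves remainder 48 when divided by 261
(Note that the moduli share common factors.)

gcd(477, 369) = 9 and 9 | (210 − 300), so the pair is consistent; merging gives y ≡ 3162 (mod 19557), where 19557 = lcm(477, 369).
gcd(19557, 261) = 9 and 9 | (48 − 3162), so the pair is consistent; merging gives y ≡ 550758 (mod 567153), where 567153 = lcm(19557, 261).
The solution is unique modulo lcm(477, 369, 261) = 567153.

550758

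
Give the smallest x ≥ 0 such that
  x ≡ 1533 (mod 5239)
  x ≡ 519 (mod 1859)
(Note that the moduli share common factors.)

17250

Combine the congruences pairwise.
gcd(5239, 1859) = 169 and 169 | (519 − 1533), so the pair is consistent; merging gives x ≡ 17250 (mod 57629), where 57629 = lcm(5239, 1859).
The solution is unique modulo lcm(5239, 1859) = 57629.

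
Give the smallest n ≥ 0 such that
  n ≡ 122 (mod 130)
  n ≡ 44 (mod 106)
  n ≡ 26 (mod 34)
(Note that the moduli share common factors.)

22092

gcd(130, 106) = 2 and 2 | (44 − 122), so the pair is consistent; merging gives n ≡ 1422 (mod 6890), where 6890 = lcm(130, 106).
gcd(6890, 34) = 2 and 2 | (26 − 1422), so the pair is consistent; merging gives n ≡ 22092 (mod 117130), where 117130 = lcm(6890, 34).
The solution is unique modulo lcm(130, 106, 34) = 117130.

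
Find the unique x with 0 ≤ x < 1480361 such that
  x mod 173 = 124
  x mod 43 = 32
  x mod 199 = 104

527255

Combine the congruences pairwise.
From x ≡ 124 (mod 173) write x = 124 + 173t. Substituting into x ≡ 32 (mod 43) gives 173t ≡ 37 (mod 43), and since 1⁻¹ ≡ 1 (mod 43), t ≡ 37. Hence x ≡ 124 + 173·37 = 6525 (mod 7439).
From x ≡ 6525 (mod 7439) write x = 6525 + 7439t. Substituting into x ≡ 104 (mod 199) gives 7439t ≡ 146 (mod 199), and since 76⁻¹ ≡ 55 (mod 199), t ≡ 70. Hence x ≡ 6525 + 7439·70 = 527255 (mod 1480361).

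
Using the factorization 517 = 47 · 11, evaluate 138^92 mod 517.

Mod 47: 138 ≡ 44; since 46 | 92, by Fermat 44^92 ≡ 1 (mod 47).
Mod 11: 138 ≡ 6; by Fermat, exponent reduces to 92 mod 10 = 2; 6^2 ≡ 3 (mod 11).
Combine by CRT: x ≡ 1 (mod 47), x ≡ 3 (mod 11) ⇒ x ≡ 377 (mod 517).

377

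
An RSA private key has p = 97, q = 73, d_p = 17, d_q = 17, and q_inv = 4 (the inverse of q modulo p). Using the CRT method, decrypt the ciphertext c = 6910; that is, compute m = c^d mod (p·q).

m₁ = c^(d_p) mod p: c ≡ 23 (mod 97), and 23^17 mod 97 = 68.
m₂ = c^(d_q) mod q: c ≡ 48 (mod 73), and 48^17 mod 73 = 38.
h = q_inv·(m₁ − m₂) mod p = 4·(68 − 38) mod 97 = 23.
m = m₂ + h·q = 38 + 23·73 = 1717.

1717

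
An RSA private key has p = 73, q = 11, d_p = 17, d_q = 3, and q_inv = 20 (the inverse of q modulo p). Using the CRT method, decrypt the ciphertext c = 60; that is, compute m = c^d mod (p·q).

631

m₁ = c^(d_p) mod p: c ≡ 60 (mod 73), and 60^17 mod 73 = 47.
m₂ = c^(d_q) mod q: c ≡ 5 (mod 11), and 5^3 mod 11 = 4.
h = q_inv·(m₁ − m₂) mod p = 20·(47 − 4) mod 73 = 57.
m = m₂ + h·q = 4 + 57·11 = 631.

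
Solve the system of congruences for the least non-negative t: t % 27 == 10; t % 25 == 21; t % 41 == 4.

496

The moduli are pairwise coprime; N = 27·25·41 = 27675.
N/27 = 1025; 1025 ≡ 26 (mod 27); 26·26 ≡ 1, so inverse 26.
N/25 = 1107; 1107 ≡ 7 (mod 25); 7·18 ≡ 1, so inverse 18.
N/41 = 675; 675 ≡ 19 (mod 41); 19·13 ≡ 1, so inverse 13.
t ≡ 10·1025·26 + 21·1107·18 + 4·675·13 = 720046.
720046 mod 27675 = 496.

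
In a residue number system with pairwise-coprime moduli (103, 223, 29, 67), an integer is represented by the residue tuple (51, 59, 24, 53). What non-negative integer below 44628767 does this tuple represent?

From x ≡ 51 (mod 103) write x = 51 + 103t. Substituting into x ≡ 59 (mod 223) gives 103t ≡ 8 (mod 223), and since 103⁻¹ ≡ 13 (mod 223), t ≡ 104. Hence x ≡ 51 + 103·104 = 10763 (mod 22969).
From x ≡ 10763 (mod 22969) write x = 10763 + 22969t. Substituting into x ≡ 24 (mod 29) gives 22969t ≡ 20 (mod 29), and since 1⁻¹ ≡ 1 (mod 29), t ≡ 20. Hence x ≡ 10763 + 22969·20 = 470143 (mod 666101).
From x ≡ 470143 (mod 666101) write x = 470143 + 666101t. Substituting into x ≡ 53 (mod 67) gives 666101t ≡ 49 (mod 67), and since 54⁻¹ ≡ 36 (mod 67), t ≡ 22. Hence x ≡ 470143 + 666101·22 = 15124365 (mod 44628767).

15124365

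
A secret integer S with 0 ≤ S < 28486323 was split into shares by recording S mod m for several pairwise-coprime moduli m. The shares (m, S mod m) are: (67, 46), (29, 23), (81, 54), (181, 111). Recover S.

The moduli are pairwise coprime; N = 67·29·81·181 = 28486323.
N/67 = 425169; 425169 ≡ 54 (mod 67); 54·36 ≡ 1, so inverse 36.
N/29 = 982287; 982287 ≡ 28 (mod 29); 28·28 ≡ 1, so inverse 28.
N/81 = 351683; 351683 ≡ 62 (mod 81); 62·17 ≡ 1, so inverse 17.
N/181 = 157383; 157383 ≡ 94 (mod 181); 94·52 ≡ 1, so inverse 52.
S ≡ 46·425169·36 + 23·982287·28 + 54·351683·17 + 111·157383·52 = 2567932362.
2567932362 mod 28486323 = 4163292.

4163292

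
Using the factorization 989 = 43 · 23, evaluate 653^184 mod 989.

795

Mod 43: 653 ≡ 8; by Fermat, exponent reduces to 184 mod 42 = 16; 8^16 ≡ 21 (mod 43).
Mod 23: 653 ≡ 9; by Fermat, exponent reduces to 184 mod 22 = 8; 9^8 ≡ 13 (mod 23).
Combine by CRT: x ≡ 21 (mod 43), x ≡ 13 (mod 23) ⇒ x ≡ 795 (mod 989).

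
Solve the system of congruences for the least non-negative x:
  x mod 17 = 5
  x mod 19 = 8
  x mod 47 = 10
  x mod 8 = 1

Combine the congruences pairwise.
From x ≡ 5 (mod 17) write x = 5 + 17t. Substituting into x ≡ 8 (mod 19) gives 17t ≡ 3 (mod 19), and since 17⁻¹ ≡ 9 (mod 19), t ≡ 8. Hence x ≡ 5 + 17·8 = 141 (mod 323).
From x ≡ 141 (mod 323) write x = 141 + 323t. Substituting into x ≡ 10 (mod 47) gives 323t ≡ 10 (mod 47), and since 41⁻¹ ≡ 39 (mod 47), t ≡ 14. Hence x ≡ 141 + 323·14 = 4663 (mod 15181).
From x ≡ 4663 (mod 15181) write x = 4663 + 15181t. Substituting into x ≡ 1 (mod 8) gives 15181t ≡ 2 (mod 8), and since 5⁻¹ ≡ 5 (mod 8), t ≡ 2. Hence x ≡ 4663 + 15181·2 = 35025 (mod 121448).

35025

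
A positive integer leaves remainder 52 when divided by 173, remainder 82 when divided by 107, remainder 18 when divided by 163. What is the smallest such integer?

Combine the congruences pairwise.
From n ≡ 52 (mod 173) write n = 52 + 173t. Substituting into n ≡ 82 (mod 107) gives 173t ≡ 30 (mod 107), and since 66⁻¹ ≡ 60 (mod 107), t ≡ 88. Hence n ≡ 52 + 173·88 = 15276 (mod 18511).
From n ≡ 15276 (mod 18511) write n = 15276 + 18511t. Substituting into n ≡ 18 (mod 163) gives 18511t ≡ 64 (mod 163), and since 92⁻¹ ≡ 101 (mod 163), t ≡ 107. Hence n ≡ 15276 + 18511·107 = 1995953 (mod 3017293).

1995953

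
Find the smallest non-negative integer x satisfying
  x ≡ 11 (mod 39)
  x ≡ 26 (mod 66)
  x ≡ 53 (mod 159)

45368

gcd(39, 66) = 3 and 3 | (26 − 11), so the pair is consistent; merging gives x ≡ 752 (mod 858), where 858 = lcm(39, 66).
gcd(858, 159) = 3 and 3 | (53 − 752), so the pair is consistent; merging gives x ≡ 45368 (mod 45474), where 45474 = lcm(858, 159).
The solution is unique modulo lcm(39, 66, 159) = 45474.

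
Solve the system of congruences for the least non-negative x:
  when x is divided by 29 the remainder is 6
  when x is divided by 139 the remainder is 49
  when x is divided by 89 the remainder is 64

The moduli are pairwise coprime; N = 29·139·89 = 358759.
N/29 = 12371; 12371 ≡ 17 (mod 29); 17·12 ≡ 1, so inverse 12.
N/139 = 2581; 2581 ≡ 79 (mod 139); 79·44 ≡ 1, so inverse 44.
N/89 = 4031; 4031 ≡ 26 (mod 89); 26·24 ≡ 1, so inverse 24.
x ≡ 6·12371·12 + 49·2581·44 + 64·4031·24 = 12646964.
12646964 mod 358759 = 90399.

90399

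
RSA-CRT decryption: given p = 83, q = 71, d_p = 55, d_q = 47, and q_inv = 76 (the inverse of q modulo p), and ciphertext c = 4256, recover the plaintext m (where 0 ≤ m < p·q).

m₁ = c^(d_p) mod p: c ≡ 23 (mod 83), and 23^55 mod 83 = 37.
m₂ = c^(d_q) mod q: c ≡ 67 (mod 71), and 67^47 mod 71 = 13.
h = q_inv·(m₁ − m₂) mod p = 76·(37 − 13) mod 83 = 81.
m = m₂ + h·q = 13 + 81·71 = 5764.

5764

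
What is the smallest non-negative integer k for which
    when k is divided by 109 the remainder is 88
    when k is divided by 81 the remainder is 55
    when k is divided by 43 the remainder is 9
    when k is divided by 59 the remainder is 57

The moduli are pairwise coprime; N = 109·81·43·59 = 22399173.
N/109 = 205497; 205497 ≡ 32 (mod 109); 32·92 ≡ 1, so inverse 92.
N/81 = 276533; 276533 ≡ 80 (mod 81); 80·80 ≡ 1, so inverse 80.
N/43 = 520911; 520911 ≡ 9 (mod 43); 9·24 ≡ 1, so inverse 24.
N/59 = 379647; 379647 ≡ 41 (mod 59); 41·36 ≡ 1, so inverse 36.
k ≡ 88·205497·92 + 55·276533·80 + 9·520911·24 + 57·379647·36 = 3772001332.
3772001332 mod 22399173 = 8940268.

8940268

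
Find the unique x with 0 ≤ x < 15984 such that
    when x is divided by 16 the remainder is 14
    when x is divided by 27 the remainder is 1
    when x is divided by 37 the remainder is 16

Combine the congruences pairwise.
From x ≡ 14 (mod 16) write x = 14 + 16t. Substituting into x ≡ 1 (mod 27) gives 16t ≡ 14 (mod 27), and since 16⁻¹ ≡ 22 (mod 27), t ≡ 11. Hence x ≡ 14 + 16·11 = 190 (mod 432).
From x ≡ 190 (mod 432) write x = 190 + 432t. Substituting into x ≡ 16 (mod 37) gives 432t ≡ 11 (mod 37), and since 25⁻¹ ≡ 3 (mod 37), t ≡ 33. Hence x ≡ 190 + 432·33 = 14446 (mod 15984).

14446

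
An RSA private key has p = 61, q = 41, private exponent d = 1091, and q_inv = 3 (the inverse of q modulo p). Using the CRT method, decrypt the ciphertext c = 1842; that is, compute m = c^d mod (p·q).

d_p = d mod (p−1) = 1091 mod 60 = 11; d_q = d mod (q−1) = 11.
m₁ = c^(d_p) mod p: c ≡ 12 (mod 61), and 12^11 mod 61 = 15.
m₂ = c^(d_q) mod q: c ≡ 38 (mod 41), and 38^11 mod 41 = 14.
h = q_inv·(m₁ − m₂) mod p = 3·(15 − 14) mod 61 = 3.
m = m₂ + h·q = 14 + 3·41 = 137.

137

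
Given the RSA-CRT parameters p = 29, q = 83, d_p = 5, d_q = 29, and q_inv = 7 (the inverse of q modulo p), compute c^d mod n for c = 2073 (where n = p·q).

m₁ = c^(d_p) mod p: c ≡ 14 (mod 29), and 14^5 mod 29 = 19.
m₂ = c^(d_q) mod q: c ≡ 81 (mod 83), and 81^29 mod 83 = 63.
h = q_inv·(m₁ − m₂) mod p = 7·(19 − 63) mod 29 = 11.
m = m₂ + h·q = 63 + 11·83 = 976.

976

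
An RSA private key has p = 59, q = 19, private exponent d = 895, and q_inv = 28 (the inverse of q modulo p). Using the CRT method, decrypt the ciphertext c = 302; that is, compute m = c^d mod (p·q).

567

d_p = d mod (p−1) = 895 mod 58 = 25; d_q = d mod (q−1) = 13.
m₁ = c^(d_p) mod p: c ≡ 7 (mod 59), and 7^25 mod 59 = 36.
m₂ = c^(d_q) mod q: c ≡ 17 (mod 19), and 17^13 mod 19 = 16.
h = q_inv·(m₁ − m₂) mod p = 28·(36 − 16) mod 59 = 29.
m = m₂ + h·q = 16 + 29·19 = 567.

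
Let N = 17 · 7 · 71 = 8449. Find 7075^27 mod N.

Mod 17: 7075 ≡ 3; by Fermat, exponent reduces to 27 mod 16 = 11; 3^11 ≡ 7 (mod 17).
Mod 7: 7075 ≡ 5; by Fermat, exponent reduces to 27 mod 6 = 3; 5^3 ≡ 6 (mod 7).
Mod 71: 7075 ≡ 46; 46^27 ≡ 14 (mod 71).
Combine by CRT: x ≡ 7 (mod 17), x ≡ 6 (mod 7), x ≡ 14 (mod 71) ⇒ x ≡ 7895 (mod 8449).

7895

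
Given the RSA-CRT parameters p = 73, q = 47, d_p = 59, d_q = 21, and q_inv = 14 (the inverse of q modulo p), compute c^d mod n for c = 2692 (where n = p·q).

m₁ = c^(d_p) mod p: c ≡ 64 (mod 73), and 64^59 mod 73 = 8.
m₂ = c^(d_q) mod q: c ≡ 13 (mod 47), and 13^21 mod 47 = 5.
h = q_inv·(m₁ − m₂) mod p = 14·(8 − 5) mod 73 = 42.
m = m₂ + h·q = 5 + 42·47 = 1979.

1979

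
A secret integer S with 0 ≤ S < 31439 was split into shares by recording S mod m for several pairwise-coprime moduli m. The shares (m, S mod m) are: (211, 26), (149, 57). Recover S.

15851

From S ≡ 26 (mod 211) write S = 26 + 211t. Substituting into S ≡ 57 (mod 149) gives 211t ≡ 31 (mod 149), and since 62⁻¹ ≡ 137 (mod 149), t ≡ 75. Hence S ≡ 26 + 211·75 = 15851 (mod 31439).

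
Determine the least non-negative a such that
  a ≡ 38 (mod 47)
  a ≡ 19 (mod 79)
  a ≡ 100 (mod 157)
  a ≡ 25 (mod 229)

85692741

The moduli are pairwise coprime; N = 47·79·157·229 = 133493489.
N/47 = 2840287; 2840287 ≡ 30 (mod 47); 30·11 ≡ 1, so inverse 11.
N/79 = 1689791; 1689791 ≡ 60 (mod 79); 60·54 ≡ 1, so inverse 54.
N/157 = 850277; 850277 ≡ 122 (mod 157); 122·148 ≡ 1, so inverse 148.
N/229 = 582941; 582941 ≡ 136 (mod 229); 136·32 ≡ 1, so inverse 32.
a ≡ 38·2840287·11 + 19·1689791·54 + 100·850277·148 + 25·582941·32 = 15971417932.
15971417932 mod 133493489 = 85692741.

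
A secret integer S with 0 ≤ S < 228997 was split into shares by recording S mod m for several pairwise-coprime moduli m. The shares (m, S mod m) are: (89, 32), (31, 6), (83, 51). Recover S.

112350

Combine the congruences pairwise.
From S ≡ 32 (mod 89) write S = 32 + 89t. Substituting into S ≡ 6 (mod 31) gives 89t ≡ 5 (mod 31), and since 27⁻¹ ≡ 23 (mod 31), t ≡ 22. Hence S ≡ 32 + 89·22 = 1990 (mod 2759).
From S ≡ 1990 (mod 2759) write S = 1990 + 2759t. Substituting into S ≡ 51 (mod 83) gives 2759t ≡ 53 (mod 83), and since 20⁻¹ ≡ 54 (mod 83), t ≡ 40. Hence S ≡ 1990 + 2759·40 = 112350 (mod 228997).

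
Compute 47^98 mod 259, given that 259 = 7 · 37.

Mod 7: 47 ≡ 5; by Fermat, exponent reduces to 98 mod 6 = 2; 5^2 ≡ 4 (mod 7).
Mod 37: 47 ≡ 10; by Fermat, exponent reduces to 98 mod 36 = 26; 10^26 ≡ 26 (mod 37).
Combine by CRT: x ≡ 4 (mod 7), x ≡ 26 (mod 37) ⇒ x ≡ 137 (mod 259).

137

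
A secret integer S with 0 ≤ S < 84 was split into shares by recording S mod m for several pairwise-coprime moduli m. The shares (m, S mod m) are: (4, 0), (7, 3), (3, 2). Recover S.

80

Combine the congruences pairwise.
From S ≡ 0 (mod 4) write S = 0 + 4t. Substituting into S ≡ 3 (mod 7) gives 4t ≡ 3 (mod 7), and since 4⁻¹ ≡ 2 (mod 7), t ≡ 6. Hence S ≡ 0 + 4·6 = 24 (mod 28).
From S ≡ 24 (mod 28) write S = 24 + 28t. Substituting into S ≡ 2 (mod 3) gives 28t ≡ 2 (mod 3), and since 1⁻¹ ≡ 1 (mod 3), t ≡ 2. Hence S ≡ 24 + 28·2 = 80 (mod 84).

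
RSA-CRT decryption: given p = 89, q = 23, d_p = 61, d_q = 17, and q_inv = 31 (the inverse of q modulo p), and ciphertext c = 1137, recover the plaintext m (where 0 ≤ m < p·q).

m₁ = c^(d_p) mod p: c ≡ 69 (mod 89), and 69^61 mod 89 = 18.
m₂ = c^(d_q) mod q: c ≡ 10 (mod 23), and 10^17 mod 23 = 17.
h = q_inv·(m₁ − m₂) mod p = 31·(18 − 17) mod 89 = 31.
m = m₂ + h·q = 17 + 31·23 = 730.

730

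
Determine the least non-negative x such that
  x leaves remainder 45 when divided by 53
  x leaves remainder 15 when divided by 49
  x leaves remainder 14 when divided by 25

50289

The moduli are pairwise coprime; N = 53·49·25 = 64925.
N/53 = 1225; 1225 ≡ 6 (mod 53); 6·9 ≡ 1, so inverse 9.
N/49 = 1325; 1325 ≡ 2 (mod 49); 2·25 ≡ 1, so inverse 25.
N/25 = 2597; 2597 ≡ 22 (mod 25); 22·8 ≡ 1, so inverse 8.
x ≡ 45·1225·9 + 15·1325·25 + 14·2597·8 = 1283864.
1283864 mod 64925 = 50289.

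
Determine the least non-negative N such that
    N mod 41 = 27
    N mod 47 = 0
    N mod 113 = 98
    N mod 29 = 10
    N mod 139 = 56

From N ≡ 27 (mod 41) write N = 27 + 41t. Substituting into N ≡ 0 (mod 47) gives 41t ≡ 20 (mod 47), and since 41⁻¹ ≡ 39 (mod 47), t ≡ 28. Hence N ≡ 27 + 41·28 = 1175 (mod 1927).
From N ≡ 1175 (mod 1927) write N = 1175 + 1927t. Substituting into N ≡ 98 (mod 113) gives 1927t ≡ 53 (mod 113), and since 6⁻¹ ≡ 19 (mod 113), t ≡ 103. Hence N ≡ 1175 + 1927·103 = 199656 (mod 217751).
From N ≡ 199656 (mod 217751) write N = 199656 + 217751t. Substituting into N ≡ 10 (mod 29) gives 217751t ≡ 19 (mod 29), and since 19⁻¹ ≡ 26 (mod 29), t ≡ 1. Hence N ≡ 199656 + 217751·1 = 417407 (mod 6314779).
From N ≡ 417407 (mod 6314779) write N = 417407 + 6314779t. Substituting into N ≡ 56 (mod 139) gives 6314779t ≡ 66 (mod 139), and since 9⁻¹ ≡ 31 (mod 139), t ≡ 100. Hence N ≡ 417407 + 6314779·100 = 631895307 (mod 877754281).

631895307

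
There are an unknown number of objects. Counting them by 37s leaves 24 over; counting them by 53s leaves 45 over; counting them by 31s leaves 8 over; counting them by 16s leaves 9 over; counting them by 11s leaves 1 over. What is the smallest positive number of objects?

The moduli are pairwise coprime; M = 37·53·31·16·11 = 10699216.
M/37 = 289168; 289168 ≡ 13 (mod 37); 13·20 ≡ 1, so inverse 20.
M/53 = 201872; 201872 ≡ 48 (mod 53); 48·21 ≡ 1, so inverse 21.
M/31 = 345136; 345136 ≡ 13 (mod 31); 13·12 ≡ 1, so inverse 12.
M/16 = 668701; 668701 ≡ 13 (mod 16); 13·5 ≡ 1, so inverse 5.
M/11 = 972656; 972656 ≡ 3 (mod 11); 3·4 ≡ 1, so inverse 4.
N ≡ 24·289168·20 + 45·201872·21 + 8·345136·12 + 9·668701·5 + 1·972656·4 = 396684905.
396684905 mod 10699216 = 813913.

813913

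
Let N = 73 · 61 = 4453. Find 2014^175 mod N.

Mod 73: 2014 ≡ 43; by Fermat, exponent reduces to 175 mod 72 = 31; 43^31 ≡ 66 (mod 73).
Mod 61: 2014 ≡ 1; by Fermat, exponent reduces to 175 mod 60 = 55; 1^55 ≡ 1 (mod 61).
Combine by CRT: x ≡ 66 (mod 73), x ≡ 1 (mod 61) ⇒ x ≡ 1526 (mod 4453).

1526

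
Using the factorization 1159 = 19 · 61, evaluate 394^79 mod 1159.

Mod 19: 394 ≡ 14; by Fermat, exponent reduces to 79 mod 18 = 7; 14^7 ≡ 3 (mod 19).
Mod 61: 394 ≡ 28; by Fermat, exponent reduces to 79 mod 60 = 19; 28^19 ≡ 24 (mod 61).
Combine by CRT: x ≡ 3 (mod 19), x ≡ 24 (mod 61) ⇒ x ≡ 573 (mod 1159).

573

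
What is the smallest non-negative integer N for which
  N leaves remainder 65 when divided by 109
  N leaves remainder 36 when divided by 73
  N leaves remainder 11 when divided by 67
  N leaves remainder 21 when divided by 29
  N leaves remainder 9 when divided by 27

The moduli are pairwise coprime; M = 109·73·67·29·27 = 417432177.
M/109 = 3829653; 3829653 ≡ 47 (mod 109); 47·58 ≡ 1, so inverse 58.
M/73 = 5718249; 5718249 ≡ 13 (mod 73); 13·45 ≡ 1, so inverse 45.
M/67 = 6230331; 6230331 ≡ 1 (mod 67), inverse 1.
M/29 = 14394213; 14394213 ≡ 5 (mod 29); 5·6 ≡ 1, so inverse 6.
M/27 = 15460451; 15460451 ≡ 8 (mod 27); 8·17 ≡ 1, so inverse 17.
N ≡ 65·3829653·58 + 36·5718249·45 + 11·6230331·1 + 21·14394213·6 + 9·15460451·17 = 27949008672.
27949008672 mod 417432177 = 398484990.

398484990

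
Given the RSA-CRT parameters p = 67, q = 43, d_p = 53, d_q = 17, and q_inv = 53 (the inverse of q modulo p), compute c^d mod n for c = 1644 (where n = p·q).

m₁ = c^(d_p) mod p: c ≡ 36 (mod 67), and 36^53 mod 67 = 10.
m₂ = c^(d_q) mod q: c ≡ 10 (mod 43), and 10^17 mod 43 = 9.
h = q_inv·(m₁ − m₂) mod p = 53·(10 − 9) mod 67 = 53.
m = m₂ + h·q = 9 + 53·43 = 2288.

2288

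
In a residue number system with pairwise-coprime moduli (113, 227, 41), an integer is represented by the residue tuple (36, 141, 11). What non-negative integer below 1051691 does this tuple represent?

104561

Combine the congruences pairwise.
From x ≡ 36 (mod 113) write x = 36 + 113t. Substituting into x ≡ 141 (mod 227) gives 113t ≡ 105 (mod 227), and since 113⁻¹ ≡ 225 (mod 227), t ≡ 17. Hence x ≡ 36 + 113·17 = 1957 (mod 25651).
From x ≡ 1957 (mod 25651) write x = 1957 + 25651t. Substituting into x ≡ 11 (mod 41) gives 25651t ≡ 22 (mod 41), and since 26⁻¹ ≡ 30 (mod 41), t ≡ 4. Hence x ≡ 1957 + 25651·4 = 104561 (mod 1051691).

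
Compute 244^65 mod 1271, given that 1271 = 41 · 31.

Mod 41: 244 ≡ 39; by Fermat, exponent reduces to 65 mod 40 = 25; 39^25 ≡ 9 (mod 41).
Mod 31: 244 ≡ 27; by Fermat, exponent reduces to 65 mod 30 = 5; 27^5 ≡ 30 (mod 31).
Combine by CRT: x ≡ 9 (mod 41), x ≡ 30 (mod 31) ⇒ x ≡ 1239 (mod 1271).

1239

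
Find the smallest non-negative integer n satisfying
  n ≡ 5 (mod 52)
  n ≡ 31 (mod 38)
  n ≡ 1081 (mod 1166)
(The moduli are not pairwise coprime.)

269261

gcd(52, 38) = 2 and 2 | (31 − 5), so the pair is consistent; merging gives n ≡ 525 (mod 988), where 988 = lcm(52, 38).
gcd(988, 1166) = 2 and 2 | (1081 − 525), so the pair is consistent; merging gives n ≡ 269261 (mod 576004), where 576004 = lcm(988, 1166).
The solution is unique modulo lcm(52, 38, 1166) = 576004.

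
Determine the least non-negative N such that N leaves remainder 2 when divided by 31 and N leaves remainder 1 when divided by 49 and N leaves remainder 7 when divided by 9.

13084

Combine the congruences pairwise.
From N ≡ 2 (mod 31) write N = 2 + 31t. Substituting into N ≡ 1 (mod 49) gives 31t ≡ 48 (mod 49), and since 31⁻¹ ≡ 19 (mod 49), t ≡ 30. Hence N ≡ 2 + 31·30 = 932 (mod 1519).
From N ≡ 932 (mod 1519) write N = 932 + 1519t. Substituting into N ≡ 7 (mod 9) gives 1519t ≡ 2 (mod 9), and since 7⁻¹ ≡ 4 (mod 9), t ≡ 8. Hence N ≡ 932 + 1519·8 = 13084 (mod 13671).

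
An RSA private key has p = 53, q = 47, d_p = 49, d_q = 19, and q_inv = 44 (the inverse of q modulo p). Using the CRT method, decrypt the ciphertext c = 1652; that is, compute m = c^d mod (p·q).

m₁ = c^(d_p) mod p: c ≡ 9 (mod 53), and 9^49 mod 53 = 4.
m₂ = c^(d_q) mod q: c ≡ 7 (mod 47), and 7^19 mod 47 = 12.
h = q_inv·(m₁ − m₂) mod p = 44·(4 − 12) mod 53 = 19.
m = m₂ + h·q = 12 + 19·47 = 905.

905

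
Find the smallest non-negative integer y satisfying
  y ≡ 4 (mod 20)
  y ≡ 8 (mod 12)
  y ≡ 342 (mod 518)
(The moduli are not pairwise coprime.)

10184

gcd(20, 12) = 4 and 4 | (8 − 4), so the pair is consistent; merging gives y ≡ 44 (mod 60), where 60 = lcm(20, 12).
gcd(60, 518) = 2 and 2 | (342 − 44), so the pair is consistent; merging gives y ≡ 10184 (mod 15540), where 15540 = lcm(60, 518).
The solution is unique modulo lcm(20, 12, 518) = 15540.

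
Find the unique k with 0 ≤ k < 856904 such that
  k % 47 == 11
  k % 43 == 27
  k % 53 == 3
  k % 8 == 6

264950

The moduli are pairwise coprime; N = 47·43·53·8 = 856904.
N/47 = 18232; 18232 ≡ 43 (mod 47); 43·35 ≡ 1, so inverse 35.
N/43 = 19928; 19928 ≡ 19 (mod 43); 19·34 ≡ 1, so inverse 34.
N/53 = 16168; 16168 ≡ 3 (mod 53); 3·18 ≡ 1, so inverse 18.
N/8 = 107113; 107113 ≡ 1 (mod 8), inverse 1.
k ≡ 11·18232·35 + 27·19928·34 + 3·16168·18 + 6·107113·1 = 26828974.
26828974 mod 856904 = 264950.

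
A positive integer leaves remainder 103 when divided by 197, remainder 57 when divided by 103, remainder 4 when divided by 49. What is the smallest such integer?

The moduli are pairwise coprime; N = 197·103·49 = 994259.
N/197 = 5047; 5047 ≡ 122 (mod 197); 122·21 ≡ 1, so inverse 21.
N/103 = 9653; 9653 ≡ 74 (mod 103); 74·71 ≡ 1, so inverse 71.
N/49 = 20291; 20291 ≡ 5 (mod 49); 5·10 ≡ 1, so inverse 10.
x ≡ 103·5047·21 + 57·9653·71 + 4·20291·10 = 50793992.
50793992 mod 994259 = 86783.

86783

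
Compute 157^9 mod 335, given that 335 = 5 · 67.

Mod 5: 157 ≡ 2; by Fermat, exponent reduces to 9 mod 4 = 1; 2^1 ≡ 2 (mod 5).
Mod 67: 157 ≡ 23; 23^9 ≡ 15 (mod 67).
Combine by CRT: x ≡ 2 (mod 5), x ≡ 15 (mod 67) ⇒ x ≡ 82 (mod 335).

82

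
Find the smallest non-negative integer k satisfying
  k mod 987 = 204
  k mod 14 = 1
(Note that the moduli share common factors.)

1191

Combine the congruences pairwise.
gcd(987, 14) = 7 and 7 | (1 − 204), so the pair is consistent; merging gives k ≡ 1191 (mod 1974), where 1974 = lcm(987, 14).
The solution is unique modulo lcm(987, 14) = 1974.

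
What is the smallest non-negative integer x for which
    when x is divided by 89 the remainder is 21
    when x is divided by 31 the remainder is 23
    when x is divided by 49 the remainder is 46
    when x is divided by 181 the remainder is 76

Combine the congruences pairwise.
From x ≡ 21 (mod 89) write x = 21 + 89t. Substituting into x ≡ 23 (mod 31) gives 89t ≡ 2 (mod 31), and since 27⁻¹ ≡ 23 (mod 31), t ≡ 15. Hence x ≡ 21 + 89·15 = 1356 (mod 2759).
From x ≡ 1356 (mod 2759) write x = 1356 + 2759t. Substituting into x ≡ 46 (mod 49) gives 2759t ≡ 13 (mod 49), and since 15⁻¹ ≡ 36 (mod 49), t ≡ 27. Hence x ≡ 1356 + 2759·27 = 75849 (mod 135191).
From x ≡ 75849 (mod 135191) write x = 75849 + 135191t. Substituting into x ≡ 76 (mod 181) gives 135191t ≡ 66 (mod 181), and since 165⁻¹ ≡ 147 (mod 181), t ≡ 109. Hence x ≡ 75849 + 135191·109 = 14811668 (mod 24469571).

14811668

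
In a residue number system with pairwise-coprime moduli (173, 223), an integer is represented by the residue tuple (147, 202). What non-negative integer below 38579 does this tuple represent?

Combine the congruences pairwise.
From x ≡ 147 (mod 173) write x = 147 + 173t. Substituting into x ≡ 202 (mod 223) gives 173t ≡ 55 (mod 223), and since 173⁻¹ ≡ 165 (mod 223), t ≡ 155. Hence x ≡ 147 + 173·155 = 26962 (mod 38579).

26962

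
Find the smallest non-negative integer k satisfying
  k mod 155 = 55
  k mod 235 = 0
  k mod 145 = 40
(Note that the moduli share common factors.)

gcd(155, 235) = 5 and 5 | (0 − 55), so the pair is consistent; merging gives k ≡ 5170 (mod 7285), where 7285 = lcm(155, 235).
gcd(7285, 145) = 5 and 5 | (40 − 5170), so the pair is consistent; merging gives k ≡ 114445 (mod 211265), where 211265 = lcm(7285, 145).
The solution is unique modulo lcm(155, 235, 145) = 211265.

114445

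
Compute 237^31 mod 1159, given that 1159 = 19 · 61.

861

Mod 19: 237 ≡ 9; by Fermat, exponent reduces to 31 mod 18 = 13; 9^13 ≡ 6 (mod 19).
Mod 61: 237 ≡ 54; 54^31 ≡ 7 (mod 61).
Combine by CRT: x ≡ 6 (mod 19), x ≡ 7 (mod 61) ⇒ x ≡ 861 (mod 1159).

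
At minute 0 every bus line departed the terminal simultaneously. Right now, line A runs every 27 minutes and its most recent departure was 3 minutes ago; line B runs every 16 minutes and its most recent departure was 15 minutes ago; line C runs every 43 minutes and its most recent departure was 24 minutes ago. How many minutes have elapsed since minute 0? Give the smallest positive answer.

From t ≡ 3 (mod 27) write t = 3 + 27s. Substituting into t ≡ 15 (mod 16) gives 27s ≡ 12 (mod 16), and since 11⁻¹ ≡ 3 (mod 16), s ≡ 4. Hence t ≡ 3 + 27·4 = 111 (mod 432).
From t ≡ 111 (mod 432) write t = 111 + 432s. Substituting into t ≡ 24 (mod 43) gives 432s ≡ 42 (mod 43), and since 2⁻¹ ≡ 22 (mod 43), s ≡ 21. Hence t ≡ 111 + 432·21 = 9183 (mod 18576).

9183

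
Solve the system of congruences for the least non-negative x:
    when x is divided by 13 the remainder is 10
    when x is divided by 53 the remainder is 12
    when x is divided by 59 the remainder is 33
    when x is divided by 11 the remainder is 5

151486

The moduli are pairwise coprime; N = 13·53·59·11 = 447161.
N/13 = 34397; 34397 ≡ 12 (mod 13); 12·12 ≡ 1, so inverse 12.
N/53 = 8437; 8437 ≡ 10 (mod 53); 10·16 ≡ 1, so inverse 16.
N/59 = 7579; 7579 ≡ 27 (mod 59); 27·35 ≡ 1, so inverse 35.
N/11 = 40651; 40651 ≡ 6 (mod 11); 6·2 ≡ 1, so inverse 2.
x ≡ 10·34397·12 + 12·8437·16 + 33·7579·35 + 5·40651·2 = 14907799.
14907799 mod 447161 = 151486.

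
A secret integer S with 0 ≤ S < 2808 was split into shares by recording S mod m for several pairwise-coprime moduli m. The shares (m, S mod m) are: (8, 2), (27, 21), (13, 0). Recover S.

The moduli are pairwise coprime; N = 8·27·13 = 2808.
N/8 = 351; 351 ≡ 7 (mod 8); 7·7 ≡ 1, so inverse 7.
N/27 = 104; 104 ≡ 23 (mod 27); 23·20 ≡ 1, so inverse 20.
N/13 = 216; 216 ≡ 8 (mod 13); 8·5 ≡ 1, so inverse 5.
S ≡ 2·351·7 + 21·104·20 + 0·216·5 = 48594.
48594 mod 2808 = 858.

858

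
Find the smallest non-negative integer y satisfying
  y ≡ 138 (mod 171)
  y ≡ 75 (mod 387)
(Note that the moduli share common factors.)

3558

Combine the congruences pairwise.
gcd(171, 387) = 9 and 9 | (75 − 138), so the pair is consistent; merging gives y ≡ 3558 (mod 7353), where 7353 = lcm(171, 387).
The solution is unique modulo lcm(171, 387) = 7353.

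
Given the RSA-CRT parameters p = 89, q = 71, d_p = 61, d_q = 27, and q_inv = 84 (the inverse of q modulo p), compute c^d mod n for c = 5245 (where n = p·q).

m₁ = c^(d_p) mod p: c ≡ 83 (mod 89), and 83^61 mod 89 = 28.
m₂ = c^(d_q) mod q: c ≡ 62 (mod 71), and 62^27 mod 71 = 13.
h = q_inv·(m₁ − m₂) mod p = 84·(28 − 13) mod 89 = 14.
m = m₂ + h·q = 13 + 14·71 = 1007.

1007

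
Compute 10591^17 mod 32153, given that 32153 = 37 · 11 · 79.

16350

Mod 37: 10591 ≡ 9; 9^17 ≡ 33 (mod 37).
Mod 11: 10591 ≡ 9; by Fermat, exponent reduces to 17 mod 10 = 7; 9^7 ≡ 4 (mod 11).
Mod 79: 10591 ≡ 5; 5^17 ≡ 76 (mod 79).
Combine by CRT: x ≡ 33 (mod 37), x ≡ 4 (mod 11), x ≡ 76 (mod 79) ⇒ x ≡ 16350 (mod 32153).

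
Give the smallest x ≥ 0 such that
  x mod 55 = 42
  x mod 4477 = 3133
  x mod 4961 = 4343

817947

gcd(55, 4477) = 11 and 11 | (3133 − 42), so the pair is consistent; merging gives x ≡ 12087 (mod 22385), where 22385 = lcm(55, 4477).
gcd(22385, 4961) = 121 and 121 | (4343 − 12087), so the pair is consistent; merging gives x ≡ 817947 (mod 917785), where 917785 = lcm(22385, 4961).
The solution is unique modulo lcm(55, 4477, 4961) = 917785.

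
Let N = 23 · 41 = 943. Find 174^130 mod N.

Mod 23: 174 ≡ 13; by Fermat, exponent reduces to 130 mod 22 = 20; 13^20 ≡ 3 (mod 23).
Mod 41: 174 ≡ 10; by Fermat, exponent reduces to 130 mod 40 = 10; 10^10 ≡ 1 (mod 41).
Combine by CRT: x ≡ 3 (mod 23), x ≡ 1 (mod 41) ⇒ x ≡ 739 (mod 943).

739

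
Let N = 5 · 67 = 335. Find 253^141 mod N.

53

Mod 5: 253 ≡ 3; by Fermat, exponent reduces to 141 mod 4 = 1; 3^1 ≡ 3 (mod 5).
Mod 67: 253 ≡ 52; by Fermat, exponent reduces to 141 mod 66 = 9; 52^9 ≡ 53 (mod 67).
Combine by CRT: x ≡ 3 (mod 5), x ≡ 53 (mod 67) ⇒ x ≡ 53 (mod 335).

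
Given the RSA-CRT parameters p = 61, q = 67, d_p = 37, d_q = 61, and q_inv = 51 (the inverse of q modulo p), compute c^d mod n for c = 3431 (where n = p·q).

3560

m₁ = c^(d_p) mod p: c ≡ 15 (mod 61), and 15^37 mod 61 = 22.
m₂ = c^(d_q) mod q: c ≡ 14 (mod 67), and 14^61 mod 67 = 9.
h = q_inv·(m₁ − m₂) mod p = 51·(22 − 9) mod 61 = 53.
m = m₂ + h·q = 9 + 53·67 = 3560.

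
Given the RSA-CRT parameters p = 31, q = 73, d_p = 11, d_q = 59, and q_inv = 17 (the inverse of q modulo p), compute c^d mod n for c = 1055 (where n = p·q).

993

m₁ = c^(d_p) mod p: c ≡ 1 (mod 31), and 1^11 mod 31 = 1.
m₂ = c^(d_q) mod q: c ≡ 33 (mod 73), and 33^59 mod 73 = 44.
h = q_inv·(m₁ − m₂) mod p = 17·(1 − 44) mod 31 = 13.
m = m₂ + h·q = 44 + 13·73 = 993.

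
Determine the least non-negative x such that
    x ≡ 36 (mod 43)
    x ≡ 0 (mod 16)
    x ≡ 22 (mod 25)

2272

From x ≡ 36 (mod 43) write x = 36 + 43t. Substituting into x ≡ 0 (mod 16) gives 43t ≡ 12 (mod 16), and since 11⁻¹ ≡ 3 (mod 16), t ≡ 4. Hence x ≡ 36 + 43·4 = 208 (mod 688).
From x ≡ 208 (mod 688) write x = 208 + 688t. Substituting into x ≡ 22 (mod 25) gives 688t ≡ 14 (mod 25), and since 13⁻¹ ≡ 2 (mod 25), t ≡ 3. Hence x ≡ 208 + 688·3 = 2272 (mod 17200).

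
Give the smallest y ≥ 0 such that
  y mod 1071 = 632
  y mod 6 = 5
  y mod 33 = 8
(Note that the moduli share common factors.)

Combine the congruences pairwise.
gcd(1071, 6) = 3 and 3 | (5 − 632), so the pair is consistent; merging gives y ≡ 1703 (mod 2142), where 2142 = lcm(1071, 6).
gcd(2142, 33) = 3 and 3 | (8 − 1703), so the pair is consistent; merging gives y ≡ 10271 (mod 23562), where 23562 = lcm(2142, 33).
The solution is unique modulo lcm(1071, 6, 33) = 23562.

10271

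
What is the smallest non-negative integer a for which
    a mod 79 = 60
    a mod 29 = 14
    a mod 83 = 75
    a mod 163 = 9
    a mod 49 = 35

165821376

From a ≡ 60 (mod 79) write a = 60 + 79t. Substituting into a ≡ 14 (mod 29) gives 79t ≡ 12 (mod 29), and since 21⁻¹ ≡ 18 (mod 29), t ≡ 13. Hence a ≡ 60 + 79·13 = 1087 (mod 2291).
From a ≡ 1087 (mod 2291) write a = 1087 + 2291t. Substituting into a ≡ 75 (mod 83) gives 2291t ≡ 67 (mod 83), and since 50⁻¹ ≡ 5 (mod 83), t ≡ 3. Hence a ≡ 1087 + 2291·3 = 7960 (mod 190153).
From a ≡ 7960 (mod 190153) write a = 7960 + 190153t. Substituting into a ≡ 9 (mod 163) gives 190153t ≡ 36 (mod 163), and since 95⁻¹ ≡ 151 (mod 163), t ≡ 57. Hence a ≡ 7960 + 190153·57 = 10846681 (mod 30994939).
From a ≡ 10846681 (mod 30994939) write a = 10846681 + 30994939t. Substituting into a ≡ 35 (mod 49) gives 30994939t ≡ 43 (mod 49), and since 38⁻¹ ≡ 40 (mod 49), t ≡ 5. Hence a ≡ 10846681 + 30994939·5 = 165821376 (mod 1518752011).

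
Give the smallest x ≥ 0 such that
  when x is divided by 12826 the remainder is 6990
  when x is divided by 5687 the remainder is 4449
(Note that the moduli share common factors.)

135250

gcd(12826, 5687) = 121 and 121 | (4449 − 6990), so the pair is consistent; merging gives x ≡ 135250 (mod 602822), where 602822 = lcm(12826, 5687).
The solution is unique modulo lcm(12826, 5687) = 602822.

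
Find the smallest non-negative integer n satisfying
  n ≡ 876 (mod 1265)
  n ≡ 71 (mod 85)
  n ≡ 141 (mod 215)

gcd(1265, 85) = 5 and 5 | (71 − 876), so the pair is consistent; merging gives n ≡ 5936 (mod 21505), where 21505 = lcm(1265, 85).
gcd(21505, 215) = 5 and 5 | (141 − 5936), so the pair is consistent; merging gives n ≡ 48946 (mod 924715), where 924715 = lcm(21505, 215).
The solution is unique modulo lcm(1265, 85, 215) = 924715.

48946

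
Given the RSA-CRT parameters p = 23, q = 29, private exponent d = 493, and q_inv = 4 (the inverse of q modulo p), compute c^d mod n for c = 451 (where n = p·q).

d_p = d mod (p−1) = 493 mod 22 = 9; d_q = d mod (q−1) = 17.
m₁ = c^(d_p) mod p: c ≡ 14 (mod 23), and 14^9 mod 23 = 21.
m₂ = c^(d_q) mod q: c ≡ 16 (mod 29), and 16^17 mod 29 = 7.
h = q_inv·(m₁ − m₂) mod p = 4·(21 − 7) mod 23 = 10.
m = m₂ + h·q = 7 + 10·29 = 297.

297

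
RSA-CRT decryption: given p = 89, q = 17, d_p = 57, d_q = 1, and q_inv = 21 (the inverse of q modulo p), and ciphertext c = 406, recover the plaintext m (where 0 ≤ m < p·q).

882

m₁ = c^(d_p) mod p: c ≡ 50 (mod 89), and 50^57 mod 89 = 81.
m₂ = c^(d_q) mod q: c ≡ 15 (mod 17), and 15^1 mod 17 = 15.
h = q_inv·(m₁ − m₂) mod p = 21·(81 − 15) mod 89 = 51.
m = m₂ + h·q = 15 + 51·17 = 882.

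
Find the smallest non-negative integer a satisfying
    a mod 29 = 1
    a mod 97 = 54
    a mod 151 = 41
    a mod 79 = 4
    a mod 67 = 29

From a ≡ 1 (mod 29) write a = 1 + 29t. Substituting into a ≡ 54 (mod 97) gives 29t ≡ 53 (mod 97), and since 29⁻¹ ≡ 87 (mod 97), t ≡ 52. Hence a ≡ 1 + 29·52 = 1509 (mod 2813).
From a ≡ 1509 (mod 2813) write a = 1509 + 2813t. Substituting into a ≡ 41 (mod 151) gives 2813t ≡ 42 (mod 151), and since 95⁻¹ ≡ 62 (mod 151), t ≡ 37. Hence a ≡ 1509 + 2813·37 = 105590 (mod 424763).
From a ≡ 105590 (mod 424763) write a = 105590 + 424763t. Substituting into a ≡ 4 (mod 79) gives 424763t ≡ 37 (mod 79), and since 59⁻¹ ≡ 75 (mod 79), t ≡ 10. Hence a ≡ 105590 + 424763·10 = 4353220 (mod 33556277).
From a ≡ 4353220 (mod 33556277) write a = 4353220 + 33556277t. Substituting into a ≡ 29 (mod 67) gives 33556277t ≡ 0 (mod 67), and since 64⁻¹ ≡ 22 (mod 67), t ≡ 0. Hence a ≡ 4353220 + 33556277·0 = 4353220 (mod 2248270559).

4353220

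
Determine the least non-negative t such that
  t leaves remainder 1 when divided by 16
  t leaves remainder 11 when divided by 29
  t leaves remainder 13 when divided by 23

6913

The moduli are pairwise coprime; N = 16·29·23 = 10672.
N/16 = 667; 667 ≡ 11 (mod 16); 11·3 ≡ 1, so inverse 3.
N/29 = 368; 368 ≡ 20 (mod 29); 20·16 ≡ 1, so inverse 16.
N/23 = 464; 464 ≡ 4 (mod 23); 4·6 ≡ 1, so inverse 6.
t ≡ 1·667·3 + 11·368·16 + 13·464·6 = 102961.
102961 mod 10672 = 6913.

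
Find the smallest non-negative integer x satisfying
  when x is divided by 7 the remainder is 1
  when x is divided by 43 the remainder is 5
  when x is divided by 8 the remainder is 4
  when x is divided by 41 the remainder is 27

88628

Combine the congruences pairwise.
From x ≡ 1 (mod 7) write x = 1 + 7t. Substituting into x ≡ 5 (mod 43) gives 7t ≡ 4 (mod 43), and since 7⁻¹ ≡ 37 (mod 43), t ≡ 19. Hence x ≡ 1 + 7·19 = 134 (mod 301).
From x ≡ 134 (mod 301) write x = 134 + 301t. Substituting into x ≡ 4 (mod 8) gives 301t ≡ 6 (mod 8), and since 5⁻¹ ≡ 5 (mod 8), t ≡ 6. Hence x ≡ 134 + 301·6 = 1940 (mod 2408).
From x ≡ 1940 (mod 2408) write x = 1940 + 2408t. Substituting into x ≡ 27 (mod 41) gives 2408t ≡ 14 (mod 41), and since 30⁻¹ ≡ 26 (mod 41), t ≡ 36. Hence x ≡ 1940 + 2408·36 = 88628 (mod 98728).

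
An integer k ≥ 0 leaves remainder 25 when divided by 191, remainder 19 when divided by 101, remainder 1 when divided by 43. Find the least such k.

The moduli are pairwise coprime; N = 191·101·43 = 829513.
N/191 = 4343; 4343 ≡ 141 (mod 191); 141·42 ≡ 1, so inverse 42.
N/101 = 8213; 8213 ≡ 32 (mod 101); 32·60 ≡ 1, so inverse 60.
N/43 = 19291; 19291 ≡ 27 (mod 43); 27·8 ≡ 1, so inverse 8.
k ≡ 25·4343·42 + 19·8213·60 + 1·19291·8 = 14077298.
14077298 mod 829513 = 805090.

805090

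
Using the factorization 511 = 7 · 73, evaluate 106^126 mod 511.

Mod 7: 106 ≡ 1; since 6 | 126, by Fermat 1^126 ≡ 1 (mod 7).
Mod 73: 106 ≡ 33; by Fermat, exponent reduces to 126 mod 72 = 54; 33^54 ≡ 46 (mod 73).
Combine by CRT: x ≡ 1 (mod 7), x ≡ 46 (mod 73) ⇒ x ≡ 484 (mod 511).

484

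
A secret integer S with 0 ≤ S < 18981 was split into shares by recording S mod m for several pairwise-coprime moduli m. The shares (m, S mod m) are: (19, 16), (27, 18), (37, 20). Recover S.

From S ≡ 16 (mod 19) write S = 16 + 19t. Substituting into S ≡ 18 (mod 27) gives 19t ≡ 2 (mod 27), and since 19⁻¹ ≡ 10 (mod 27), t ≡ 20. Hence S ≡ 16 + 19·20 = 396 (mod 513).
From S ≡ 396 (mod 513) write S = 396 + 513t. Substituting into S ≡ 20 (mod 37) gives 513t ≡ 31 (mod 37), and since 32⁻¹ ≡ 22 (mod 37), t ≡ 16. Hence S ≡ 396 + 513·16 = 8604 (mod 18981).

8604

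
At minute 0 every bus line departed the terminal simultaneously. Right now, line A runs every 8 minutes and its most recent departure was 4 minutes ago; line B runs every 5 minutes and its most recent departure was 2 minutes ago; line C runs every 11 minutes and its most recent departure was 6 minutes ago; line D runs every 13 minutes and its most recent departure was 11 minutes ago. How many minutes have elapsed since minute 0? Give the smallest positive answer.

2052

From t ≡ 4 (mod 8) write t = 4 + 8s. Substituting into t ≡ 2 (mod 5) gives 8s ≡ 3 (mod 5), and since 3⁻¹ ≡ 2 (mod 5), s ≡ 1. Hence t ≡ 4 + 8·1 = 12 (mod 40).
From t ≡ 12 (mod 40) write t = 12 + 40s. Substituting into t ≡ 6 (mod 11) gives 40s ≡ 5 (mod 11), and since 7⁻¹ ≡ 8 (mod 11), s ≡ 7. Hence t ≡ 12 + 40·7 = 292 (mod 440).
From t ≡ 292 (mod 440) write t = 292 + 440s. Substituting into t ≡ 11 (mod 13) gives 440s ≡ 5 (mod 13), and since 11⁻¹ ≡ 6 (mod 13), s ≡ 4. Hence t ≡ 292 + 440·4 = 2052 (mod 5720).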